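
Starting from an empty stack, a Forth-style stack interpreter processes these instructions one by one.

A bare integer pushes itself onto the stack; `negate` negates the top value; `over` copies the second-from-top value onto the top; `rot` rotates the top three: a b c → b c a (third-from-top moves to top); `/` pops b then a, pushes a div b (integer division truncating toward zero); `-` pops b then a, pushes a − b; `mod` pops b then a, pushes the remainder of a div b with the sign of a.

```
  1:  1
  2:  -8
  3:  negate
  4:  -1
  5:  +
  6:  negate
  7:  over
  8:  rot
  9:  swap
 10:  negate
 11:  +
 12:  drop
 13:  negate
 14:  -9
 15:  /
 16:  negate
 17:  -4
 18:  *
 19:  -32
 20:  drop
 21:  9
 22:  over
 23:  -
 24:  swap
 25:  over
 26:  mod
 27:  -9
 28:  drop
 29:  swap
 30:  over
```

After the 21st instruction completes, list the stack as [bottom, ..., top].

1      -> [1]
-8     -> [1, -8]
negate -> [1, 8]
-1     -> [1, 8, -1]
+      -> [1, 7]
negate -> [1, -7]
over   -> [1, -7, 1]
rot    -> [-7, 1, 1]
swap   -> [-7, 1, 1]
negate -> [-7, 1, -1]
+      -> [-7, 0]
drop   -> [-7]
negate -> [7]
-9     -> [7, -9]
/      -> [0]
negate -> [0]
-4     -> [0, -4]
*      -> [0]
-32    -> [0, -32]
drop   -> [0]
9      -> [0, 9]

[0, 9]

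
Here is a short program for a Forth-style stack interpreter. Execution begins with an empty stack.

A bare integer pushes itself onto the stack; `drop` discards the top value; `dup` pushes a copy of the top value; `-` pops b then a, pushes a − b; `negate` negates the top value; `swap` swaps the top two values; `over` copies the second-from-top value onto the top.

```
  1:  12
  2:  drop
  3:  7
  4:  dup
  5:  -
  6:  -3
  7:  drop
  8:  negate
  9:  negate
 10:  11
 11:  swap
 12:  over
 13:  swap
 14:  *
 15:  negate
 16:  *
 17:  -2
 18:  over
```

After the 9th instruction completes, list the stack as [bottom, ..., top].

[0]

12     -> 12
drop   -> (empty)
7      -> 7
dup    -> 7 7
-      -> 0
-3     -> 0 -3
drop   -> 0
negate -> 0
negate -> 0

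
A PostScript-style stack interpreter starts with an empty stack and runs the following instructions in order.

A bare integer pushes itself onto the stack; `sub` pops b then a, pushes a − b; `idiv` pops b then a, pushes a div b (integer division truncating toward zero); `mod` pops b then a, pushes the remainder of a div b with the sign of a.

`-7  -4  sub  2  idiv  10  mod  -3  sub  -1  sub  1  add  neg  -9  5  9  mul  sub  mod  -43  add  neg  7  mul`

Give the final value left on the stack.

-7   -> [-7]
-4   -> [-7, -4]
sub  -> [-3]
2    -> [-3, 2]
idiv -> [-1]
10   -> [-1, 10]
mod  -> [-1]
-3   -> [-1, -3]
sub  -> [2]
-1   -> [2, -1]
sub  -> [3]
1    -> [3, 1]
add  -> [4]
neg  -> [-4]
-9   -> [-4, -9]
5    -> [-4, -9, 5]
9    -> [-4, -9, 5, 9]
mul  -> [-4, -9, 45]
sub  -> [-4, -54]
mod  -> [-4]
-43  -> [-4, -43]
add  -> [-47]
neg  -> [47]
7    -> [47, 7]
mul  -> [329]

329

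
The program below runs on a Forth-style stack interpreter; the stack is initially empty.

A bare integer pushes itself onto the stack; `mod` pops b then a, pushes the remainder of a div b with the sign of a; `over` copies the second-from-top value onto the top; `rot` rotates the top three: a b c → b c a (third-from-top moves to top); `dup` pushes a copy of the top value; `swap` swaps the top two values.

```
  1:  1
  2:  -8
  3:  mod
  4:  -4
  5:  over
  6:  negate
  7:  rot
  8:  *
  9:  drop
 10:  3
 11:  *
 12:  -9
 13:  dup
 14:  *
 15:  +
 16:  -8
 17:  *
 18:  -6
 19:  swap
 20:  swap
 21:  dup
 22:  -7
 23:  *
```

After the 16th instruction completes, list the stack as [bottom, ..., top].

[69, -8]

1      -> [1]
-8     -> [1, -8]
mod    -> [1]
-4     -> [1, -4]
over   -> [1, -4, 1]
negate -> [1, -4, -1]
rot    -> [-4, -1, 1]
*      -> [-4, -1]
drop   -> [-4]
3      -> [-4, 3]
*      -> [-12]
-9     -> [-12, -9]
dup    -> [-12, -9, -9]
*      -> [-12, 81]
+      -> [69]
-8     -> [69, -8]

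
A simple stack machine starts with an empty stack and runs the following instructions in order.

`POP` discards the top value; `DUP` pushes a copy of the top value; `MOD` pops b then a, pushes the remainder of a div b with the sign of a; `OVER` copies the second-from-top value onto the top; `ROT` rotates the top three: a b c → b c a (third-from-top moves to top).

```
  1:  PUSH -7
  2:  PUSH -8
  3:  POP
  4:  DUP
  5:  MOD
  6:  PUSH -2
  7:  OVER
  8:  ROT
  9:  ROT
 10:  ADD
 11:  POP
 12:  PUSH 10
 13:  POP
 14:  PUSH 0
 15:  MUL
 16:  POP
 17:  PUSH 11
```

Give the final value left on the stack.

PUSH -7 → [-7]
PUSH -8 → [-7, -8]
POP     → [-7]
DUP     → [-7, -7]
MOD     → [0]
PUSH -2 → [0, -2]
OVER    → [0, -2, 0]
ROT     → [-2, 0, 0]
ROT     → [0, 0, -2]
ADD     → [0, -2]
POP     → [0]
PUSH 10 → [0, 10]
POP     → [0]
PUSH 0  → [0, 0]
MUL     → [0]
POP     → []
PUSH 11 → [11]

11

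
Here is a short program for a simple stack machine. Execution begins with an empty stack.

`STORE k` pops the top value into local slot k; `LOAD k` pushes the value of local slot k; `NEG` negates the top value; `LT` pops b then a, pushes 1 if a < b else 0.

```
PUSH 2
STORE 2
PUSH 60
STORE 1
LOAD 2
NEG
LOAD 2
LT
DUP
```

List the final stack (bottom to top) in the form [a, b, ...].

PUSH 2  -> 2
STORE 2 -> (empty)
PUSH 60 -> 60
STORE 1 -> (empty)
LOAD 2  -> 2
NEG     -> -2
LOAD 2  -> -2 2
LT      -> 1
DUP     -> 1 1

[1, 1]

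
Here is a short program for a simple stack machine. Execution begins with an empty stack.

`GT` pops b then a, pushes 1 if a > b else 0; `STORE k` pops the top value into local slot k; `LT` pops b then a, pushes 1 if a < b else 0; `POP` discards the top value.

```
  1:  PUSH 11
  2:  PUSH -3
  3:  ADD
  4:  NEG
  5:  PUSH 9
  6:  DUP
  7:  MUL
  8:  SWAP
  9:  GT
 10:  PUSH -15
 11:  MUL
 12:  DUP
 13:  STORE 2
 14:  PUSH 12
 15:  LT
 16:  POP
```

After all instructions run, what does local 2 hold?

-15

PUSH 11  : 11
PUSH -3  : 11 -3
ADD      : 8
NEG      : -8
PUSH 9   : -8 9
DUP      : -8 9 9
MUL      : -8 81
SWAP     : 81 -8
GT       : 1
PUSH -15 : 1 -15
MUL      : -15
DUP      : -15 -15
STORE 2  : -15
PUSH 12  : -15 12
LT       : 1
POP      : (empty)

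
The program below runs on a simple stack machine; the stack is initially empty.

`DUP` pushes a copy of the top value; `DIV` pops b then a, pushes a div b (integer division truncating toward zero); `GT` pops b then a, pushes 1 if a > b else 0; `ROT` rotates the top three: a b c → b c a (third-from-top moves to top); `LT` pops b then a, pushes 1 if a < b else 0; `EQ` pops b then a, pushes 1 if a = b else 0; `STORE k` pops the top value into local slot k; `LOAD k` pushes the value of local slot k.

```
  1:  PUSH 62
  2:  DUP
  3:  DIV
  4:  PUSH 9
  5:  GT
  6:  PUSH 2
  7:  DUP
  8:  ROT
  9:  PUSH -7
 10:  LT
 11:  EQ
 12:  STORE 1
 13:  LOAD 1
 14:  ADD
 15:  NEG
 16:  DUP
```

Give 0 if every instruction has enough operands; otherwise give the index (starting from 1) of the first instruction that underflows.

0

PUSH 62 : [62]
DUP     : [62, 62]
DIV     : [1]
PUSH 9  : [1, 9]
GT      : [0]
PUSH 2  : [0, 2]
DUP     : [0, 2, 2]
ROT     : [2, 2, 0]
PUSH -7 : [2, 2, 0, -7]
LT      : [2, 2, 0]
EQ      : [2, 0]
STORE 1 : [2]
LOAD 1  : [2, 0]
ADD     : [2]
NEG     : [-2]
DUP     : [-2, -2]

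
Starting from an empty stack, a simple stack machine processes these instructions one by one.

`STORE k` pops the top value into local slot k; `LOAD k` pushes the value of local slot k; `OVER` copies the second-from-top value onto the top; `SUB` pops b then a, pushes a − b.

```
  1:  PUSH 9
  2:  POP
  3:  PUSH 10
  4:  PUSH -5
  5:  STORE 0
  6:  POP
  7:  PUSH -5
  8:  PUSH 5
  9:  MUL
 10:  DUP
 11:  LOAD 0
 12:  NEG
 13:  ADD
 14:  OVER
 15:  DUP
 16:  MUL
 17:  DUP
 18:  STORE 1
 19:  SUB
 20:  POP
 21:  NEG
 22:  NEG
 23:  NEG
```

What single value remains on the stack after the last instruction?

PUSH 9  : 9
POP     : (empty)
PUSH 10 : 10
PUSH -5 : 10 -5
STORE 0 : 10
POP     : (empty)
PUSH -5 : -5
PUSH 5  : -5 5
MUL     : -25
DUP     : -25 -25
LOAD 0  : -25 -25 -5
NEG     : -25 -25 5
ADD     : -25 -20
OVER    : -25 -20 -25
DUP     : -25 -20 -25 -25
MUL     : -25 -20 625
DUP     : -25 -20 625 625
STORE 1 : -25 -20 625
SUB     : -25 -645
POP     : -25
NEG     : 25
NEG     : -25
NEG     : 25

25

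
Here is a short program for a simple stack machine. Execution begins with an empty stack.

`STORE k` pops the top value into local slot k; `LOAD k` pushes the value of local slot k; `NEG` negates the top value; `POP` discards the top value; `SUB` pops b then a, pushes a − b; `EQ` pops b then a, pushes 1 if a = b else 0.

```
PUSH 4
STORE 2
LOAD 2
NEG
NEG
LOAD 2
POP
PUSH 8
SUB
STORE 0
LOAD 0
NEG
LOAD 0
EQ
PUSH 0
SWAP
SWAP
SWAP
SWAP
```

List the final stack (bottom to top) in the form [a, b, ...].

[0, 0]

PUSH 4  -> 4
STORE 2 -> (empty)
LOAD 2  -> 4
NEG     -> -4
NEG     -> 4
LOAD 2  -> 4 4
POP     -> 4
PUSH 8  -> 4 8
SUB     -> -4
STORE 0 -> (empty)
LOAD 0  -> -4
NEG     -> 4
LOAD 0  -> 4 -4
EQ      -> 0
PUSH 0  -> 0 0
SWAP    -> 0 0
SWAP    -> 0 0
SWAP    -> 0 0
SWAP    -> 0 0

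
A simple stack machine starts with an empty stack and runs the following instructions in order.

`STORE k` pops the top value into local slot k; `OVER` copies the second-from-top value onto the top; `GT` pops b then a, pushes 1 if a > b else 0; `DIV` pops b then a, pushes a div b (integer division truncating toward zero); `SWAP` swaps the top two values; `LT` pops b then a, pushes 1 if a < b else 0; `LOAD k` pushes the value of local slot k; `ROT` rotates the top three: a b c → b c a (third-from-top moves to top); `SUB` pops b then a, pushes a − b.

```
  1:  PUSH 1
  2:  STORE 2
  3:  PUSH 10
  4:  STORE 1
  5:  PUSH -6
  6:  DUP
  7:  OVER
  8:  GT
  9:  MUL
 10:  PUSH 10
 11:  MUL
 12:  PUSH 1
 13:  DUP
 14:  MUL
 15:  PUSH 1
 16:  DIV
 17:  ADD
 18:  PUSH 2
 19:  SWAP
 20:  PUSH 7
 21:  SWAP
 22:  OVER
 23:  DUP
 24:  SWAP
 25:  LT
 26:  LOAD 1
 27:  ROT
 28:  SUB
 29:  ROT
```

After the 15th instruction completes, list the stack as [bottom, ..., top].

[0, 1, 1]

PUSH 1  : [1]
STORE 2 : []
PUSH 10 : [10]
STORE 1 : []
PUSH -6 : [-6]
DUP     : [-6, -6]
OVER    : [-6, -6, -6]
GT      : [-6, 0]
MUL     : [0]
PUSH 10 : [0, 10]
MUL     : [0]
PUSH 1  : [0, 1]
DUP     : [0, 1, 1]
MUL     : [0, 1]
PUSH 1  : [0, 1, 1]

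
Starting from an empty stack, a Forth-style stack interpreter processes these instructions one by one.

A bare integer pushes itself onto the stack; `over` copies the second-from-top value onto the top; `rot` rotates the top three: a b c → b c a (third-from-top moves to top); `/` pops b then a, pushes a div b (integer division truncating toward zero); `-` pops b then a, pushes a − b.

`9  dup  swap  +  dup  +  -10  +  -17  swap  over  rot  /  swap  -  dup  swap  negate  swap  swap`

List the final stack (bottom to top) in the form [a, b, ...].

[-25, 25]

9      → [9]
dup    → [9, 9]
swap   → [9, 9]
+      → [18]
dup    → [18, 18]
+      → [36]
-10    → [36, -10]
+      → [26]
-17    → [26, -17]
swap   → [-17, 26]
over   → [-17, 26, -17]
rot    → [26, -17, -17]
/      → [26, 1]
swap   → [1, 26]
-      → [-25]
dup    → [-25, -25]
swap   → [-25, -25]
negate → [-25, 25]
swap   → [25, -25]
swap   → [-25, 25]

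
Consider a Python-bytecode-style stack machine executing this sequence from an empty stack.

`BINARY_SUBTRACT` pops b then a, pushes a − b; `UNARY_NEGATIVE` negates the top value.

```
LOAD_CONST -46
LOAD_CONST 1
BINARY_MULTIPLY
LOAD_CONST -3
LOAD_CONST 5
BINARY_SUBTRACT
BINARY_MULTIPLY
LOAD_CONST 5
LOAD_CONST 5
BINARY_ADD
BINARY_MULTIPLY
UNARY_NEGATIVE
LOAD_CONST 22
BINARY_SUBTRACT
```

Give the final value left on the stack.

-3702

LOAD_CONST -46  : [-46]
LOAD_CONST 1    : [-46, 1]
BINARY_MULTIPLY : [-46]
LOAD_CONST -3   : [-46, -3]
LOAD_CONST 5    : [-46, -3, 5]
BINARY_SUBTRACT : [-46, -8]
BINARY_MULTIPLY : [368]
LOAD_CONST 5    : [368, 5]
LOAD_CONST 5    : [368, 5, 5]
BINARY_ADD      : [368, 10]
BINARY_MULTIPLY : [3680]
UNARY_NEGATIVE  : [-3680]
LOAD_CONST 22   : [-3680, 22]
BINARY_SUBTRACT : [-3702]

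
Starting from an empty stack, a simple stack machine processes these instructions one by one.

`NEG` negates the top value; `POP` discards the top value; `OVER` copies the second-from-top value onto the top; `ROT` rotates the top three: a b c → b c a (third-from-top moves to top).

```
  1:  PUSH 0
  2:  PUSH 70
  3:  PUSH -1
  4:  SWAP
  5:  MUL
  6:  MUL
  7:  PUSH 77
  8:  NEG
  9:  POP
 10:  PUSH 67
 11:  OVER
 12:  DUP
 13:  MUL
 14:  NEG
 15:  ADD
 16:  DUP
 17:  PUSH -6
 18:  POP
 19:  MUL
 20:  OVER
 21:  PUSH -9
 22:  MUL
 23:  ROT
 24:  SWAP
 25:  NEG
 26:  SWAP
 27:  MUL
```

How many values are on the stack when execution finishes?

2

PUSH 0   [0]
PUSH 70  [0, 70]
PUSH -1  [0, 70, -1]
SWAP     [0, -1, 70]
MUL      [0, -70]
MUL      [0]
PUSH 77  [0, 77]
NEG      [0, -77]
POP      [0]
PUSH 67  [0, 67]
OVER     [0, 67, 0]
DUP      [0, 67, 0, 0]
MUL      [0, 67, 0]
NEG      [0, 67, 0]
ADD      [0, 67]
DUP      [0, 67, 67]
PUSH -6  [0, 67, 67, -6]
POP      [0, 67, 67]
MUL      [0, 4489]
OVER     [0, 4489, 0]
PUSH -9  [0, 4489, 0, -9]
MUL      [0, 4489, 0]
ROT      [4489, 0, 0]
SWAP     [4489, 0, 0]
NEG      [4489, 0, 0]
SWAP     [4489, 0, 0]
MUL      [4489, 0]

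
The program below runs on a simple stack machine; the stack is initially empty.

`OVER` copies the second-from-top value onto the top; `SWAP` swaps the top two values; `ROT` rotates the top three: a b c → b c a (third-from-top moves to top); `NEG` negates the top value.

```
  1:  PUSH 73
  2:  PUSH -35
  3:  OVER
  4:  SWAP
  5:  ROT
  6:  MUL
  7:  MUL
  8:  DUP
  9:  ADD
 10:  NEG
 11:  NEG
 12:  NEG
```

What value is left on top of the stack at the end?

373030

PUSH 73  : [73]
PUSH -35 : [73, -35]
OVER     : [73, -35, 73]
SWAP     : [73, 73, -35]
ROT      : [73, -35, 73]
MUL      : [73, -2555]
MUL      : [-186515]
DUP      : [-186515, -186515]
ADD      : [-373030]
NEG      : [373030]
NEG      : [-373030]
NEG      : [373030]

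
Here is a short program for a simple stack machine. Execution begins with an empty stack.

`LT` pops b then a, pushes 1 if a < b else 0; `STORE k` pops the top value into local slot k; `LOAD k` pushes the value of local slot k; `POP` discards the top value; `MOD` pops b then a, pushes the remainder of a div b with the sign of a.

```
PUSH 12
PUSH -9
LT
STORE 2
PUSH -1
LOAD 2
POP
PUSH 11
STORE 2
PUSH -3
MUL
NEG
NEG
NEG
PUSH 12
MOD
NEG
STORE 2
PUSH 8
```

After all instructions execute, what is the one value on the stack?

PUSH 12  12
PUSH -9  12 -9
LT       0
STORE 2  (empty)
PUSH -1  -1
LOAD 2   -1 0
POP      -1
PUSH 11  -1 11
STORE 2  -1
PUSH -3  -1 -3
MUL      3
NEG      -3
NEG      3
NEG      -3
PUSH 12  -3 12
MOD      -3
NEG      3
STORE 2  (empty)
PUSH 8   8

8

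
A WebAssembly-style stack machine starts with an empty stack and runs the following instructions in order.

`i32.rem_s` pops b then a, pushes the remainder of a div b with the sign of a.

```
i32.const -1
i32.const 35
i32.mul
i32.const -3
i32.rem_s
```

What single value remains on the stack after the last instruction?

-2

i32.const -1  [-1]
i32.const 35  [-1, 35]
i32.mul       [-35]
i32.const -3  [-35, -3]
i32.rem_s     [-2]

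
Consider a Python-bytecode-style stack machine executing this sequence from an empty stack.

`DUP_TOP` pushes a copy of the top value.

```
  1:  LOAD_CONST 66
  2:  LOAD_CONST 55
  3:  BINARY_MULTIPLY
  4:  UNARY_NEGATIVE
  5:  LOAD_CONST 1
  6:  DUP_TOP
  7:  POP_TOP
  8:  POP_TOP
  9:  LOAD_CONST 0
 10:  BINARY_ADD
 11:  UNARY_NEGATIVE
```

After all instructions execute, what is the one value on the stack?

3630

LOAD_CONST 66   → [66]
LOAD_CONST 55   → [66, 55]
BINARY_MULTIPLY → [3630]
UNARY_NEGATIVE  → [-3630]
LOAD_CONST 1    → [-3630, 1]
DUP_TOP         → [-3630, 1, 1]
POP_TOP         → [-3630, 1]
POP_TOP         → [-3630]
LOAD_CONST 0    → [-3630, 0]
BINARY_ADD      → [-3630]
UNARY_NEGATIVE  → [3630]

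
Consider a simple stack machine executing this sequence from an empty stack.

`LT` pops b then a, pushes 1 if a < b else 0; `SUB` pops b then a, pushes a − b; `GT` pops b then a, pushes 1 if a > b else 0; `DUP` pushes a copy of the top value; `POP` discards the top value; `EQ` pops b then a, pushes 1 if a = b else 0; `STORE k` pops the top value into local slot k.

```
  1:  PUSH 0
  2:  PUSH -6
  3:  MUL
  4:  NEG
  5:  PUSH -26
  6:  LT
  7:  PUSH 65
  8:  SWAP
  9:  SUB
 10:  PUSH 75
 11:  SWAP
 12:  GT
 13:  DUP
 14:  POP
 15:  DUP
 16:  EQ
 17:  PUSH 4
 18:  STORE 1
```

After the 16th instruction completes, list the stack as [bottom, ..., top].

PUSH 0    [0]
PUSH -6   [0, -6]
MUL       [0]
NEG       [0]
PUSH -26  [0, -26]
LT        [0]
PUSH 65   [0, 65]
SWAP      [65, 0]
SUB       [65]
PUSH 75   [65, 75]
SWAP      [75, 65]
GT        [1]
DUP       [1, 1]
POP       [1]
DUP       [1, 1]
EQ        [1]

[1]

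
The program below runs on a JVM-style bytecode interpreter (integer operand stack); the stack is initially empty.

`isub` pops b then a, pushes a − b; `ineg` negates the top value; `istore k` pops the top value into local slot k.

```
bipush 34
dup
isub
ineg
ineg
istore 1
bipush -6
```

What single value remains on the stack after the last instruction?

-6

bipush 34  [34]
dup        [34, 34]
isub       [0]
ineg       [0]
ineg       [0]
istore 1   []
bipush -6  [-6]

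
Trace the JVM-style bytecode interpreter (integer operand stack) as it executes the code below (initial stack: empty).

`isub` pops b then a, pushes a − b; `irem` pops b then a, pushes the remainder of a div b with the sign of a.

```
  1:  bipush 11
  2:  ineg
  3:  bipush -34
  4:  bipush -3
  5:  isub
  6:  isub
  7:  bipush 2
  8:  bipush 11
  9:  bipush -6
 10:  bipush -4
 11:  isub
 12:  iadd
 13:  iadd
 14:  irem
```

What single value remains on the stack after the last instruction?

9

bipush 11  : 11
ineg       : -11
bipush -34 : -11 -34
bipush -3  : -11 -34 -3
isub       : -11 -31
isub       : 20
bipush 2   : 20 2
bipush 11  : 20 2 11
bipush -6  : 20 2 11 -6
bipush -4  : 20 2 11 -6 -4
isub       : 20 2 11 -2
iadd       : 20 2 9
iadd       : 20 11
irem       : 9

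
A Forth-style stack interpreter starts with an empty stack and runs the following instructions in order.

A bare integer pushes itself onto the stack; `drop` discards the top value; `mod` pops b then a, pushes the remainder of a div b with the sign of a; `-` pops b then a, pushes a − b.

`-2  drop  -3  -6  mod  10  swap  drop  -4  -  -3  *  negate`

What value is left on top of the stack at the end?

42

-2     : -2
drop   : (empty)
-3     : -3
-6     : -3 -6
mod    : -3
10     : -3 10
swap   : 10 -3
drop   : 10
-4     : 10 -4
-      : 14
-3     : 14 -3
*      : -42
negate : 42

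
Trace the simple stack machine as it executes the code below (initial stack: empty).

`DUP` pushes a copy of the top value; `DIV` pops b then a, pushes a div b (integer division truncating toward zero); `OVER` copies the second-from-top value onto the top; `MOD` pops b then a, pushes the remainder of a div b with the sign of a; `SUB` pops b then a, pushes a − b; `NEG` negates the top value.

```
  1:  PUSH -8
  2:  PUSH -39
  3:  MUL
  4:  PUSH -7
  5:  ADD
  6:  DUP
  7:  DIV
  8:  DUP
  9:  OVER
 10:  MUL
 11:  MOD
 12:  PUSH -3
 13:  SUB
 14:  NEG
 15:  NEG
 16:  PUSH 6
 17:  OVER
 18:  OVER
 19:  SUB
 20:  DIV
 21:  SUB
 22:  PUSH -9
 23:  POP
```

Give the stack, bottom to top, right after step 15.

[3]

PUSH -8  -> -8
PUSH -39 -> -8 -39
MUL      -> 312
PUSH -7  -> 312 -7
ADD      -> 305
DUP      -> 305 305
DIV      -> 1
DUP      -> 1 1
OVER     -> 1 1 1
MUL      -> 1 1
MOD      -> 0
PUSH -3  -> 0 -3
SUB      -> 3
NEG      -> -3
NEG      -> 3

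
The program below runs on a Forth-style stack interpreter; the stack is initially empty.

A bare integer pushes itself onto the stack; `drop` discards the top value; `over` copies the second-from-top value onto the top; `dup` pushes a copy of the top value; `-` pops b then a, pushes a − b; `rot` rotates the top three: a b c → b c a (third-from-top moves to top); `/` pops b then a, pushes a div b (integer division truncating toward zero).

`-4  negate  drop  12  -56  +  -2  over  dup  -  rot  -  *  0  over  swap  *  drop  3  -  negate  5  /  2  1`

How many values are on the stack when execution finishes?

3

-4     → [-4]
negate → [4]
drop   → []
12     → [12]
-56    → [12, -56]
+      → [-44]
-2     → [-44, -2]
over   → [-44, -2, -44]
dup    → [-44, -2, -44, -44]
-      → [-44, -2, 0]
rot    → [-2, 0, -44]
-      → [-2, 44]
*      → [-88]
0      → [-88, 0]
over   → [-88, 0, -88]
swap   → [-88, -88, 0]
*      → [-88, 0]
drop   → [-88]
3      → [-88, 3]
-      → [-91]
negate → [91]
5      → [91, 5]
/      → [18]
2      → [18, 2]
1      → [18, 2, 1]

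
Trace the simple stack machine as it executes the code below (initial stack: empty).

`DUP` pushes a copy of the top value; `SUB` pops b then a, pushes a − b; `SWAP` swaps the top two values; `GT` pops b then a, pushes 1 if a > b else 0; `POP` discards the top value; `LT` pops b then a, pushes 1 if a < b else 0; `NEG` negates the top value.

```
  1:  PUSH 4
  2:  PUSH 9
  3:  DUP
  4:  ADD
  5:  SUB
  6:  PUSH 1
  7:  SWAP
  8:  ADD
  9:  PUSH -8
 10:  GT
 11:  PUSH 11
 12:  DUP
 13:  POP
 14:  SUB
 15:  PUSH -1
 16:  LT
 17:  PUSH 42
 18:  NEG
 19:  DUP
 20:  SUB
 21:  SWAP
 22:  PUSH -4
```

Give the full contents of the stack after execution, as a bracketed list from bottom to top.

PUSH 4  : 4
PUSH 9  : 4 9
DUP     : 4 9 9
ADD     : 4 18
SUB     : -14
PUSH 1  : -14 1
SWAP    : 1 -14
ADD     : -13
PUSH -8 : -13 -8
GT      : 0
PUSH 11 : 0 11
DUP     : 0 11 11
POP     : 0 11
SUB     : -11
PUSH -1 : -11 -1
LT      : 1
PUSH 42 : 1 42
NEG     : 1 -42
DUP     : 1 -42 -42
SUB     : 1 0
SWAP    : 0 1
PUSH -4 : 0 1 -4

[0, 1, -4]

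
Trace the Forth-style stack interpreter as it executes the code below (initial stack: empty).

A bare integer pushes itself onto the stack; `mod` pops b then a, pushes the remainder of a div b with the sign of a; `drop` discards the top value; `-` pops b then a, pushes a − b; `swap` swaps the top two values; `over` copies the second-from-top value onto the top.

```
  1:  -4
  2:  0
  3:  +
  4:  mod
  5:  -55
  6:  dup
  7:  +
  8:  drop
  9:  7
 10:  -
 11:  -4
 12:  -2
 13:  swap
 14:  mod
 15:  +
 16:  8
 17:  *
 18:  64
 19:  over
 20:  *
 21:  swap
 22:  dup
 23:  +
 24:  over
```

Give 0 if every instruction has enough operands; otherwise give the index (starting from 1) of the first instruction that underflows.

-4 : [-4]
0  : [-4, 0]
+  : [-4]
mod  — needs 2 operands, stack has 1 → underflow

4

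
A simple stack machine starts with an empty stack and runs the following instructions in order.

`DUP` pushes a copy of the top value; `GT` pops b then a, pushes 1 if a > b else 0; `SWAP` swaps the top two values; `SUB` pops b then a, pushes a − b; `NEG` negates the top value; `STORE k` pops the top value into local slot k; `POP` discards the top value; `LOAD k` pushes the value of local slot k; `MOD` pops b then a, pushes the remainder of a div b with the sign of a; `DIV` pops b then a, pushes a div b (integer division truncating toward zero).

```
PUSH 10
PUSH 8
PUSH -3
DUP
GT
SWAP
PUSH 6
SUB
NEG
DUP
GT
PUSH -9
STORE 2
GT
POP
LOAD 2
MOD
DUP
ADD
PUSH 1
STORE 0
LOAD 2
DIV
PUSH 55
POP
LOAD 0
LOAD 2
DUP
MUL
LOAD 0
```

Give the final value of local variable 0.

PUSH 10 → [10]
PUSH 8  → [10, 8]
PUSH -3 → [10, 8, -3]
DUP     → [10, 8, -3, -3]
GT      → [10, 8, 0]
SWAP    → [10, 0, 8]
PUSH 6  → [10, 0, 8, 6]
SUB     → [10, 0, 2]
NEG     → [10, 0, -2]
DUP     → [10, 0, -2, -2]
GT      → [10, 0, 0]
PUSH -9 → [10, 0, 0, -9]
STORE 2 → [10, 0, 0]
GT      → [10, 0]
POP     → [10]
LOAD 2  → [10, -9]
MOD     → [1]
DUP     → [1, 1]
ADD     → [2]
PUSH 1  → [2, 1]
STORE 0 → [2]
LOAD 2  → [2, -9]
DIV     → [0]
PUSH 55 → [0, 55]
POP     → [0]
LOAD 0  → [0, 1]
LOAD 2  → [0, 1, -9]
DUP     → [0, 1, -9, -9]
MUL     → [0, 1, 81]
LOAD 0  → [0, 1, 81, 1]

1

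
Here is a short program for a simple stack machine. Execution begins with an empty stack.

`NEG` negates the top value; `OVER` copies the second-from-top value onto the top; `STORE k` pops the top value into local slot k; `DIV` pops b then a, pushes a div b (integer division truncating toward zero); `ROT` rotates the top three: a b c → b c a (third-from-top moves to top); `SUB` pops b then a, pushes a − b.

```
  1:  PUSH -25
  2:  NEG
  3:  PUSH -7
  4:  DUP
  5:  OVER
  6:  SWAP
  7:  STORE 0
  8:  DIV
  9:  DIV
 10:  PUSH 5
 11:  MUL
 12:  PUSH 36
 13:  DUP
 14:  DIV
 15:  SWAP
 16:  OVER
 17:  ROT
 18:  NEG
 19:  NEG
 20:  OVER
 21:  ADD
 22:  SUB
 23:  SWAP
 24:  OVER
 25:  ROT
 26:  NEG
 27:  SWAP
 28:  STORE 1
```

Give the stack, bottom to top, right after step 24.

PUSH -25  -25
NEG       25
PUSH -7   25 -7
DUP       25 -7 -7
OVER      25 -7 -7 -7
SWAP      25 -7 -7 -7
STORE 0   25 -7 -7
DIV       25 1
DIV       25
PUSH 5    25 5
MUL       125
PUSH 36   125 36
DUP       125 36 36
DIV       125 1
SWAP      1 125
OVER      1 125 1
ROT       125 1 1
NEG       125 1 -1
NEG       125 1 1
OVER      125 1 1 1
ADD       125 1 2
SUB       125 -1
SWAP      -1 125
OVER      -1 125 -1

[-1, 125, -1]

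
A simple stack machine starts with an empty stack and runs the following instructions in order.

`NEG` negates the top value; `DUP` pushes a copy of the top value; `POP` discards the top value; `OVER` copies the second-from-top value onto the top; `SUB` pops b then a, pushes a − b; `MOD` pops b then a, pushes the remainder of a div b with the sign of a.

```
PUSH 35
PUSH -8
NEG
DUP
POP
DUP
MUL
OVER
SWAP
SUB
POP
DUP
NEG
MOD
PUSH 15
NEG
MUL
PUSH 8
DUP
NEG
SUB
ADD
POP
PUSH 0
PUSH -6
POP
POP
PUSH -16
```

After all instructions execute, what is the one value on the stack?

PUSH 35  : 35
PUSH -8  : 35 -8
NEG      : 35 8
DUP      : 35 8 8
POP      : 35 8
DUP      : 35 8 8
MUL      : 35 64
OVER     : 35 64 35
SWAP     : 35 35 64
SUB      : 35 -29
POP      : 35
DUP      : 35 35
NEG      : 35 -35
MOD      : 0
PUSH 15  : 0 15
NEG      : 0 -15
MUL      : 0
PUSH 8   : 0 8
DUP      : 0 8 8
NEG      : 0 8 -8
SUB      : 0 16
ADD      : 16
POP      : (empty)
PUSH 0   : 0
PUSH -6  : 0 -6
POP      : 0
POP      : (empty)
PUSH -16 : -16

-16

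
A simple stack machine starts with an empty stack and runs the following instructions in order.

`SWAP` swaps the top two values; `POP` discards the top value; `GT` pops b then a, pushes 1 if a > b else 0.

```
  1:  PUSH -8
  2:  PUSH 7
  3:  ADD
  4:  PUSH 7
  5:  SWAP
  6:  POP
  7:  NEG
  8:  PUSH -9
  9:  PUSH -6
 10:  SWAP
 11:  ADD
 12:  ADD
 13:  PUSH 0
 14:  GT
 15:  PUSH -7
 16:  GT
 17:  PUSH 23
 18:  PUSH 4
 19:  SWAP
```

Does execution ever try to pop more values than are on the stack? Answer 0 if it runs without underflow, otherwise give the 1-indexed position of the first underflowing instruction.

0

PUSH -8  -8
PUSH 7   -8 7
ADD      -1
PUSH 7   -1 7
SWAP     7 -1
POP      7
NEG      -7
PUSH -9  -7 -9
PUSH -6  -7 -9 -6
SWAP     -7 -6 -9
ADD      -7 -15
ADD      -22
PUSH 0   -22 0
GT       0
PUSH -7  0 -7
GT       1
PUSH 23  1 23
PUSH 4   1 23 4
SWAP     1 4 23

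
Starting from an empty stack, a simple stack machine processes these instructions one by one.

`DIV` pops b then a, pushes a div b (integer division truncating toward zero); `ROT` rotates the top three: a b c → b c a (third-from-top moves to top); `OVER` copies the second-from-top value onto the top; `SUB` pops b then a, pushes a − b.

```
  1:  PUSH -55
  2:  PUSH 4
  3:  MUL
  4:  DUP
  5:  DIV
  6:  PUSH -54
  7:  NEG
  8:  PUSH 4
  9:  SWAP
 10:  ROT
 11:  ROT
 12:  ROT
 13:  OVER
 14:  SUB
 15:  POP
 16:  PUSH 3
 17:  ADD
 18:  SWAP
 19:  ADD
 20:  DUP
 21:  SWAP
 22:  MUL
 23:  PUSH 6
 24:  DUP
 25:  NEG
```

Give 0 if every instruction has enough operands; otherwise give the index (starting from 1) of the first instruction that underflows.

0

PUSH -55  [-55]
PUSH 4    [-55, 4]
MUL       [-220]
DUP       [-220, -220]
DIV       [1]
PUSH -54  [1, -54]
NEG       [1, 54]
PUSH 4    [1, 54, 4]
SWAP      [1, 4, 54]
ROT       [4, 54, 1]
ROT       [54, 1, 4]
ROT       [1, 4, 54]
OVER      [1, 4, 54, 4]
SUB       [1, 4, 50]
POP       [1, 4]
PUSH 3    [1, 4, 3]
ADD       [1, 7]
SWAP      [7, 1]
ADD       [8]
DUP       [8, 8]
SWAP      [8, 8]
MUL       [64]
PUSH 6    [64, 6]
DUP       [64, 6, 6]
NEG       [64, 6, -6]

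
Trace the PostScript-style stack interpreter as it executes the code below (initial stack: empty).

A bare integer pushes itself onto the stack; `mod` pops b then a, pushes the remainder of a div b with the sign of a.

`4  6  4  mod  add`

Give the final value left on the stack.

6

4   → [4]
6   → [4, 6]
4   → [4, 6, 4]
mod → [4, 2]
add → [6]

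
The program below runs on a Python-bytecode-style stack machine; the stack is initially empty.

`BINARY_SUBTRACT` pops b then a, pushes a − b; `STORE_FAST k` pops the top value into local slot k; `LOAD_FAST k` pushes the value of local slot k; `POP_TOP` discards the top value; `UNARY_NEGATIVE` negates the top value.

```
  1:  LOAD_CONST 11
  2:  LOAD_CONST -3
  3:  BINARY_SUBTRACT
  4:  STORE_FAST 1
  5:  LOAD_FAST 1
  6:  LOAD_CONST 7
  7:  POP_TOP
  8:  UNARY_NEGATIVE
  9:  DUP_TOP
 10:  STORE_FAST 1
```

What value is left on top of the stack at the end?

LOAD_CONST 11   -> 11
LOAD_CONST -3   -> 11 -3
BINARY_SUBTRACT -> 14
STORE_FAST 1    -> (empty)
LOAD_FAST 1     -> 14
LOAD_CONST 7    -> 14 7
POP_TOP         -> 14
UNARY_NEGATIVE  -> -14
DUP_TOP         -> -14 -14
STORE_FAST 1    -> -14

-14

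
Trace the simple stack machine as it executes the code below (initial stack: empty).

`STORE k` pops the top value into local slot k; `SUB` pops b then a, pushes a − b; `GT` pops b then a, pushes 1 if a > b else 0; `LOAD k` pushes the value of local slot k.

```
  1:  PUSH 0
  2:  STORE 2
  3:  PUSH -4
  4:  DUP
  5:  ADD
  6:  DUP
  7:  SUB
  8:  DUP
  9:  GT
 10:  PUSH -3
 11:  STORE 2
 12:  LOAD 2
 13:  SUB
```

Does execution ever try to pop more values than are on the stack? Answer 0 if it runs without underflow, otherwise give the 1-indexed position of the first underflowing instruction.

0

PUSH 0  → [0]
STORE 2 → []
PUSH -4 → [-4]
DUP     → [-4, -4]
ADD     → [-8]
DUP     → [-8, -8]
SUB     → [0]
DUP     → [0, 0]
GT      → [0]
PUSH -3 → [0, -3]
STORE 2 → [0]
LOAD 2  → [0, -3]
SUB     → [3]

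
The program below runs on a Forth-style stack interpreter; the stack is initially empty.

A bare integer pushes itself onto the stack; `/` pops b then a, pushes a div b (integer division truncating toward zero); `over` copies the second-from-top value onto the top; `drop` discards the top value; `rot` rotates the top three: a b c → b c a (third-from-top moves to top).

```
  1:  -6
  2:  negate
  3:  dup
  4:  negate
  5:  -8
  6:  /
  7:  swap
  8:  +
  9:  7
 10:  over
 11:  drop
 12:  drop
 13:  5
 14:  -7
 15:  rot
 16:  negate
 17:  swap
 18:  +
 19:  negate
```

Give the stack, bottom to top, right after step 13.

[6, 5]

-6     : [-6]
negate : [6]
dup    : [6, 6]
negate : [6, -6]
-8     : [6, -6, -8]
/      : [6, 0]
swap   : [0, 6]
+      : [6]
7      : [6, 7]
over   : [6, 7, 6]
drop   : [6, 7]
drop   : [6]
5      : [6, 5]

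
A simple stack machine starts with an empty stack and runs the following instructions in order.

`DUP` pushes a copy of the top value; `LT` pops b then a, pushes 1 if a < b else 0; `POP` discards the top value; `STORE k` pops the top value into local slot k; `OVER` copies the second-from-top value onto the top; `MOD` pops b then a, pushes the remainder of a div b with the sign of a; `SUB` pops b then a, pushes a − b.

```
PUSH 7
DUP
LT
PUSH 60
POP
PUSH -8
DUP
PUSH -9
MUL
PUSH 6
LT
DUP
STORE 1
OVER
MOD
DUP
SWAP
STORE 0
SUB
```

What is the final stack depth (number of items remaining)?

2

PUSH 7  → [7]
DUP     → [7, 7]
LT      → [0]
PUSH 60 → [0, 60]
POP     → [0]
PUSH -8 → [0, -8]
DUP     → [0, -8, -8]
PUSH -9 → [0, -8, -8, -9]
MUL     → [0, -8, 72]
PUSH 6  → [0, -8, 72, 6]
LT      → [0, -8, 0]
DUP     → [0, -8, 0, 0]
STORE 1 → [0, -8, 0]
OVER    → [0, -8, 0, -8]
MOD     → [0, -8, 0]
DUP     → [0, -8, 0, 0]
SWAP    → [0, -8, 0, 0]
STORE 0 → [0, -8, 0]
SUB     → [0, -8]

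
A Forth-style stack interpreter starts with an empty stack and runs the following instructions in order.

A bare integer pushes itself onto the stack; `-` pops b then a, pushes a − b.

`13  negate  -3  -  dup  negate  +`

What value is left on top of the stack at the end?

13     -> [13]
negate -> [-13]
-3     -> [-13, -3]
-      -> [-10]
dup    -> [-10, -10]
negate -> [-10, 10]
+      -> [0]

0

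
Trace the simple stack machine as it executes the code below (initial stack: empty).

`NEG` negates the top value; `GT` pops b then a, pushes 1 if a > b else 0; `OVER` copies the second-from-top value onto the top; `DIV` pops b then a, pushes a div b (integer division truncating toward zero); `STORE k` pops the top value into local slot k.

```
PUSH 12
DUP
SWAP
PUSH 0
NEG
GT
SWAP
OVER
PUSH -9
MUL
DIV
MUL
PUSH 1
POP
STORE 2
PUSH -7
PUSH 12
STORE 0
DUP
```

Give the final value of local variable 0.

PUSH 12  [12]
DUP      [12, 12]
SWAP     [12, 12]
PUSH 0   [12, 12, 0]
NEG      [12, 12, 0]
GT       [12, 1]
SWAP     [1, 12]
OVER     [1, 12, 1]
PUSH -9  [1, 12, 1, -9]
MUL      [1, 12, -9]
DIV      [1, -1]
MUL      [-1]
PUSH 1   [-1, 1]
POP      [-1]
STORE 2  []
PUSH -7  [-7]
PUSH 12  [-7, 12]
STORE 0  [-7]
DUP      [-7, -7]

12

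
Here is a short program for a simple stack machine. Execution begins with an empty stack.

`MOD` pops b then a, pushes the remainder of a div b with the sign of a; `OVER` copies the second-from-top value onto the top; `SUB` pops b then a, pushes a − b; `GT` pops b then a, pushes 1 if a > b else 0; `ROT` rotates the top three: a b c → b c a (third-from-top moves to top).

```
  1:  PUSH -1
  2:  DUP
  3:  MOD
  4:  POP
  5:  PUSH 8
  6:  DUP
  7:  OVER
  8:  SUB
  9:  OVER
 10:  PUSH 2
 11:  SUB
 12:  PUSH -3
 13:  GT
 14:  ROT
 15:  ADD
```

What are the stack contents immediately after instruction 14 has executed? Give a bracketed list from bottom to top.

[0, 1, 8]

PUSH -1 → [-1]
DUP     → [-1, -1]
MOD     → [0]
POP     → []
PUSH 8  → [8]
DUP     → [8, 8]
OVER    → [8, 8, 8]
SUB     → [8, 0]
OVER    → [8, 0, 8]
PUSH 2  → [8, 0, 8, 2]
SUB     → [8, 0, 6]
PUSH -3 → [8, 0, 6, -3]
GT      → [8, 0, 1]
ROT     → [0, 1, 8]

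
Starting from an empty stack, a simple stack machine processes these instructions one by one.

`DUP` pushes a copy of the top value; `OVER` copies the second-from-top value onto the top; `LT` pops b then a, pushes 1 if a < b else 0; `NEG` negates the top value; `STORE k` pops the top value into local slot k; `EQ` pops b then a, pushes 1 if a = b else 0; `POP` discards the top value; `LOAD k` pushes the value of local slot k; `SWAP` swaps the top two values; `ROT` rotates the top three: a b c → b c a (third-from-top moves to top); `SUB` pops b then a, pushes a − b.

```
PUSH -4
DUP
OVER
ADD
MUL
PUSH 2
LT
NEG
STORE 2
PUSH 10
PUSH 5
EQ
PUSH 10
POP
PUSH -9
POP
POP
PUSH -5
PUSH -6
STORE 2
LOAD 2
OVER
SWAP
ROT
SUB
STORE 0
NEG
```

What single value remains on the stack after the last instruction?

5

PUSH -4 -> -4
DUP     -> -4 -4
OVER    -> -4 -4 -4
ADD     -> -4 -8
MUL     -> 32
PUSH 2  -> 32 2
LT      -> 0
NEG     -> 0
STORE 2 -> (empty)
PUSH 10 -> 10
PUSH 5  -> 10 5
EQ      -> 0
PUSH 10 -> 0 10
POP     -> 0
PUSH -9 -> 0 -9
POP     -> 0
POP     -> (empty)
PUSH -5 -> -5
PUSH -6 -> -5 -6
STORE 2 -> -5
LOAD 2  -> -5 -6
OVER    -> -5 -6 -5
SWAP    -> -5 -5 -6
ROT     -> -5 -6 -5
SUB     -> -5 -1
STORE 0 -> -5
NEG     -> 5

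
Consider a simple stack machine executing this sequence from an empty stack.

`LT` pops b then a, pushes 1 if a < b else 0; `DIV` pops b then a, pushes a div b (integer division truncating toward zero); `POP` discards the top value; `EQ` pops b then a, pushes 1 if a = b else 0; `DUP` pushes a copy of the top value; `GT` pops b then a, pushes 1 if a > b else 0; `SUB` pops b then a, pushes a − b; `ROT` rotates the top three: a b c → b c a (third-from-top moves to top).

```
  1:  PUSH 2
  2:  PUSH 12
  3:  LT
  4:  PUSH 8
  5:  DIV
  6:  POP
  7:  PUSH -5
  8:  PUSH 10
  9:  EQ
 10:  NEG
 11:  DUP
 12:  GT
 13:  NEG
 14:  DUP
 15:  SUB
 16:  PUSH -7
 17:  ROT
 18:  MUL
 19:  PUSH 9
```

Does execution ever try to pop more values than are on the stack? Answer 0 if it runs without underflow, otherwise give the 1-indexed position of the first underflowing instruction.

17

PUSH 2  → 2
PUSH 12 → 2 12
LT      → 1
PUSH 8  → 1 8
DIV     → 0
POP     → (empty)
PUSH -5 → -5
PUSH 10 → -5 10
EQ      → 0
NEG     → 0
DUP     → 0 0
GT      → 0
NEG     → 0
DUP     → 0 0
SUB     → 0
PUSH -7 → 0 -7
ROT  — needs 3 operands, stack has 2 → underflow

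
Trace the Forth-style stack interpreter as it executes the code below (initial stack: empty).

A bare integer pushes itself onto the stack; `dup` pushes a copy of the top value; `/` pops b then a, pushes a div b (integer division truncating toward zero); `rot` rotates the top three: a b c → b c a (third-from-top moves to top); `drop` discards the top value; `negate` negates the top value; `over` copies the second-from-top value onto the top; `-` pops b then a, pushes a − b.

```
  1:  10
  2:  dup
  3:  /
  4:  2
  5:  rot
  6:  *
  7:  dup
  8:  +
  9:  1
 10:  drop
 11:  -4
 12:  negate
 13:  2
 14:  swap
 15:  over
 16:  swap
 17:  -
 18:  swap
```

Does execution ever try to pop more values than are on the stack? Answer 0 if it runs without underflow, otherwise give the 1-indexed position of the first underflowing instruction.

10   [10]
dup  [10, 10]
/    [1]
2    [1, 2]
rot  — needs 3 operands, stack has 2 → underflow

5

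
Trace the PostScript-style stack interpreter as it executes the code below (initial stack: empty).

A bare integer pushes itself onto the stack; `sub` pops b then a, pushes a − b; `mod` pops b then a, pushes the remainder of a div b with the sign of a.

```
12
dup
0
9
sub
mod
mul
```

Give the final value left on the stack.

12   [12]
dup  [12, 12]
0    [12, 12, 0]
9    [12, 12, 0, 9]
sub  [12, 12, -9]
mod  [12, 3]
mul  [36]

36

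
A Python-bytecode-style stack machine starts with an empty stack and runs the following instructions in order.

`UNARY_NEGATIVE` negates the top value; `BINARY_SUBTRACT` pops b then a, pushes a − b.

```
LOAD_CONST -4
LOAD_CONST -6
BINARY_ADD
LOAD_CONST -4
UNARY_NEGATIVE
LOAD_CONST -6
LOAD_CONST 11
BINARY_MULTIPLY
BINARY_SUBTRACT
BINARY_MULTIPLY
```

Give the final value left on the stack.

-700

LOAD_CONST -4   -> [-4]
LOAD_CONST -6   -> [-4, -6]
BINARY_ADD      -> [-10]
LOAD_CONST -4   -> [-10, -4]
UNARY_NEGATIVE  -> [-10, 4]
LOAD_CONST -6   -> [-10, 4, -6]
LOAD_CONST 11   -> [-10, 4, -6, 11]
BINARY_MULTIPLY -> [-10, 4, -66]
BINARY_SUBTRACT -> [-10, 70]
BINARY_MULTIPLY -> [-700]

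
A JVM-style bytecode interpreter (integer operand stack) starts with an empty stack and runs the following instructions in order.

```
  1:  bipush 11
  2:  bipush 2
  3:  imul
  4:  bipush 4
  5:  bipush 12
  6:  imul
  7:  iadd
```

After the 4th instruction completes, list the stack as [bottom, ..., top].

[22, 4]

bipush 11 -> [11]
bipush 2  -> [11, 2]
imul      -> [22]
bipush 4  -> [22, 4]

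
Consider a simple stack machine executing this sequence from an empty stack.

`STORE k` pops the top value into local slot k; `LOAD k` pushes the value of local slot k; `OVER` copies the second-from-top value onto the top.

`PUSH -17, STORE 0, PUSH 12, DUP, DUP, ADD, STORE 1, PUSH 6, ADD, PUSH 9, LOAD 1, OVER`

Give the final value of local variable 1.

24

PUSH -17 -> [-17]
STORE 0  -> []
PUSH 12  -> [12]
DUP      -> [12, 12]
DUP      -> [12, 12, 12]
ADD      -> [12, 24]
STORE 1  -> [12]
PUSH 6   -> [12, 6]
ADD      -> [18]
PUSH 9   -> [18, 9]
LOAD 1   -> [18, 9, 24]
OVER     -> [18, 9, 24, 9]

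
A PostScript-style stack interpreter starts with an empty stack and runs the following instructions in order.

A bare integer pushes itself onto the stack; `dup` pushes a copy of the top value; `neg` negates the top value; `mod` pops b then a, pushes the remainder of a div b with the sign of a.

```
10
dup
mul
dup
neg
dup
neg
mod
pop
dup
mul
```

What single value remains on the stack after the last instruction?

10   [10]
dup  [10, 10]
mul  [100]
dup  [100, 100]
neg  [100, -100]
dup  [100, -100, -100]
neg  [100, -100, 100]
mod  [100, 0]
pop  [100]
dup  [100, 100]
mul  [10000]

10000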